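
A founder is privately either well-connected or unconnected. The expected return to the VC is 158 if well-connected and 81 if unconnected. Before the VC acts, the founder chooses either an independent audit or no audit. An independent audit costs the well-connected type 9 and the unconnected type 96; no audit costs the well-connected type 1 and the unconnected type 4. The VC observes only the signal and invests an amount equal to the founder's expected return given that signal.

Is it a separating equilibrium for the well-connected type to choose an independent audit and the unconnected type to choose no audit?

Yes

Under separation the VC infers type exactly: audit → well-connected (pays 158), no audit → unconnected (pays 81).
Well-connected: audit gives 158 − 9 = 149; no audit gives 81 − 1 = 80. No deviation. ✓
Unconnected: no audit gives 81 − 4 = 77; audit gives 158 − 96 = 62. No deviation. ✓
Both incentive constraints hold.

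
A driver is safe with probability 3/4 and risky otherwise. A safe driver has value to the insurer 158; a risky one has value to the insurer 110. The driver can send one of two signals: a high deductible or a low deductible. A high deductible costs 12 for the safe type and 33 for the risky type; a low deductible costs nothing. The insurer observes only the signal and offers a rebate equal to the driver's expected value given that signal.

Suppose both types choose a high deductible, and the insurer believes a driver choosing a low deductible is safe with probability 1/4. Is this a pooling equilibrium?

At the pooled signal (high deductible) the insurer holds the prior 3/4 and pays 3/4·158 + 1/4·110 = 146. Off-path (low deductible) belief 1/4 gives 1/4·158 + 3/4·110 = 122.
Safe: high deductible gives 146 − 12 = 134; low deductible gives 122 − 0 = 122. Stays. ✓
Risky: high deductible gives 146 − 33 = 113; low deductible gives 122 − 0 = 122. Deviates. ✗

No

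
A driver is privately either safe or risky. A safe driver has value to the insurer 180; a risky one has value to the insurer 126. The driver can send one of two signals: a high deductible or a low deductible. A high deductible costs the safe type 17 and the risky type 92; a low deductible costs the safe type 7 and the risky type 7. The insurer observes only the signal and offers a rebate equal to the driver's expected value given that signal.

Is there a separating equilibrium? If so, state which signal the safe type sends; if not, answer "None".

Try safe → high deductible, risky → low deductible:
  If types separate, high deductible earns payment 180 and low deductible earns 126.
  Safe: high deductible gives 180 − 17 = 163; low deductible gives 126 − 7 = 119. No deviation. ✓
  Risky: low deductible gives 126 − 7 = 119; high deductible gives 180 − 92 = 88. No deviation. ✓
Both hold — the safe type sends high deductible.

high deductible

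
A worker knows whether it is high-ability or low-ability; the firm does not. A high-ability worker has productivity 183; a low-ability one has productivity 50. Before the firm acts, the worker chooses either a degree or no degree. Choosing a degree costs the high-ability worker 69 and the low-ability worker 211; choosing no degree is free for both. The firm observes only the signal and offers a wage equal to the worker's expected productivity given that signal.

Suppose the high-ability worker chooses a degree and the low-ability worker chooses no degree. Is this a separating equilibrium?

If types separate, degree earns payment 183 and no degree earns 50.
High-ability: degree gives 183 − 69 = 114; no degree gives 50 − 0 = 50. No deviation. ✓
Low-ability: no degree gives 50 − 0 = 50; degree gives 183 − 211 = -28. No deviation. ✓
Both incentive constraints hold.

Yes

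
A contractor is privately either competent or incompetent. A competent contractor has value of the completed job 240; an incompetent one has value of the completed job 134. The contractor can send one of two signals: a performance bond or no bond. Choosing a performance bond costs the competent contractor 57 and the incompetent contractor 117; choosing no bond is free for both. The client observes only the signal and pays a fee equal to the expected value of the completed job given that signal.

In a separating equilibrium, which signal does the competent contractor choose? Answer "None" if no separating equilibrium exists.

bond

Try competent → bond, incompetent → no bond:
  Under separation the client infers type exactly: bond → competent (pays 240), no bond → incompetent (pays 134).
  Competent: bond gives 240 − 57 = 183; no bond gives 134 − 0 = 134. No deviation. ✓
  Incompetent: no bond gives 134 − 0 = 134; bond gives 240 − 117 = 123. No deviation. ✓
Both hold — the competent type sends bond.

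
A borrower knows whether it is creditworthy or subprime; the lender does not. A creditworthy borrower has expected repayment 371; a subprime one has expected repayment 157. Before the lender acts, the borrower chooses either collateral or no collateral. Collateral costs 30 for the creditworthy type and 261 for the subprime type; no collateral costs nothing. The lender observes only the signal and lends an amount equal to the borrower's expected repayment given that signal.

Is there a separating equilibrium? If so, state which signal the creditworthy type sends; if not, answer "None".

collateral

Try creditworthy → collateral, subprime → no collateral:
  Under separation the lender infers type exactly: collateral → creditworthy (pays 371), no collateral → subprime (pays 157).
  Creditworthy: collateral gives 371 − 30 = 341; no collateral gives 157 − 0 = 157. No deviation. ✓
  Subprime: no collateral gives 157 − 0 = 157; collateral gives 371 − 261 = 110. No deviation. ✓
Both hold — the creditworthy type sends collateral.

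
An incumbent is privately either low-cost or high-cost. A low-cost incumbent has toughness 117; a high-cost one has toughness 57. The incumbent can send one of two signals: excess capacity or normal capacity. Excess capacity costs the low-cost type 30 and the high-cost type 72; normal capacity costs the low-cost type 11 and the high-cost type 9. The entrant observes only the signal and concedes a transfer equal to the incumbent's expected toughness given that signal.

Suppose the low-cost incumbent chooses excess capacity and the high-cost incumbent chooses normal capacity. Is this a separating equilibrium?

Yes

If types separate, excess capacity earns payment 117 and normal capacity earns 57.
Low-cost: excess capacity gives 117 − 30 = 87; normal capacity gives 57 − 11 = 46. No deviation. ✓
High-cost: normal capacity gives 57 − 9 = 48; excess capacity gives 117 − 72 = 45. No deviation. ✓
Neither type gains from mimicking the other.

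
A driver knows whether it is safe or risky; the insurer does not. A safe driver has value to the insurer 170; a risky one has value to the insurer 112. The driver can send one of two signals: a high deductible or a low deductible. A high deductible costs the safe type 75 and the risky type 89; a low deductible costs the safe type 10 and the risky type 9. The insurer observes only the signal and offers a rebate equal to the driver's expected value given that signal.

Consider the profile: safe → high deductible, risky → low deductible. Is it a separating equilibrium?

No

If types separate, high deductible earns payment 170 and low deductible earns 112.
Safe: high deductible gives 170 − 75 = 95; low deductible gives 112 − 10 = 102. Would deviate. ✗
Risky: low deductible gives 112 − 9 = 103; high deductible gives 170 − 89 = 81. No deviation. ✓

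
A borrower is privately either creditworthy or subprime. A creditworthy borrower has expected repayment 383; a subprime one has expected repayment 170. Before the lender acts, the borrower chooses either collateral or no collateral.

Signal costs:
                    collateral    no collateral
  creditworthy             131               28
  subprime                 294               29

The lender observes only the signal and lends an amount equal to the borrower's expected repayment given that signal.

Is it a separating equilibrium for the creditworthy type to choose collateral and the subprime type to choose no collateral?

If types separate, collateral earns payment 383 and no collateral earns 170.
Creditworthy: collateral gives 383 − 131 = 252; no collateral gives 170 − 28 = 142. No deviation. ✓
Subprime: no collateral gives 170 − 29 = 141; collateral gives 383 − 294 = 89. No deviation. ✓
Both incentive constraints hold.

Yes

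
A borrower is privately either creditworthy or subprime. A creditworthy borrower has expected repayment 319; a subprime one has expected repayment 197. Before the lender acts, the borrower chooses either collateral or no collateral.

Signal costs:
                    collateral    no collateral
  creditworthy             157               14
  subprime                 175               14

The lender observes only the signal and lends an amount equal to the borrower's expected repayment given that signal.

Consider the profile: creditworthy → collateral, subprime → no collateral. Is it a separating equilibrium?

If types separate, collateral earns payment 319 and no collateral earns 197.
Creditworthy: collateral gives 319 − 157 = 162; no collateral gives 197 − 14 = 183. Would deviate. ✗
Subprime: no collateral gives 197 − 14 = 183; collateral gives 319 − 175 = 144. No deviation. ✓

No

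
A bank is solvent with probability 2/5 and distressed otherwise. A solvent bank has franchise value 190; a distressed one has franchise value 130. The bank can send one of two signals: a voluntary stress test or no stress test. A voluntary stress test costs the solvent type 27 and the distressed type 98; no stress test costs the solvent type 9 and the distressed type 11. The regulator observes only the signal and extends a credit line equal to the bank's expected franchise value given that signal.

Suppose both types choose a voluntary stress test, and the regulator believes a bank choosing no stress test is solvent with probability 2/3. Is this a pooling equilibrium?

No

At the pooled signal (stress test) the regulator holds the prior 2/5 and pays 2/5·190 + 3/5·130 = 154. Off-path (no stress test) belief 2/3 gives 2/3·190 + 1/3·130 = 170.
Solvent: stress test gives 154 − 27 = 127; no stress test gives 170 − 9 = 161. Deviates. ✗
Distressed: stress test gives 154 − 98 = 56; no stress test gives 170 − 11 = 159. Deviates. ✗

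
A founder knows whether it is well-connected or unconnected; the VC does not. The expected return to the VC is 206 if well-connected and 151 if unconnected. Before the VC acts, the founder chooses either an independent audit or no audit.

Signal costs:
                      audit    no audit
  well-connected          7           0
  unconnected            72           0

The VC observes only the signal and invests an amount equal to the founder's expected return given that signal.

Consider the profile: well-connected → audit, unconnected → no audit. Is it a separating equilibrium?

Yes

If types separate, audit earns payment 206 and no audit earns 151.
Well-connected: audit gives 206 − 7 = 199; no audit gives 151 − 0 = 151. No deviation. ✓
Unconnected: no audit gives 151 − 0 = 151; audit gives 206 − 72 = 134. No deviation. ✓
Both incentive constraints hold.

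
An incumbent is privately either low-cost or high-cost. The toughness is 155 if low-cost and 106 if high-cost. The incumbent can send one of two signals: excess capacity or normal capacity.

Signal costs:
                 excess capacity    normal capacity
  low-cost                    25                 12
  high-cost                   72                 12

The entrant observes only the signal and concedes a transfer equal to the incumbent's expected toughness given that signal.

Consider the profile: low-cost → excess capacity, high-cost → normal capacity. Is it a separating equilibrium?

Yes

Under separation the entrant infers type exactly: excess capacity → low-cost (pays 155), normal capacity → high-cost (pays 106).
Low-cost: excess capacity gives 155 − 25 = 130; normal capacity gives 106 − 12 = 94. No deviation. ✓
High-cost: normal capacity gives 106 − 12 = 94; excess capacity gives 155 − 72 = 83. No deviation. ✓
Both incentive constraints hold.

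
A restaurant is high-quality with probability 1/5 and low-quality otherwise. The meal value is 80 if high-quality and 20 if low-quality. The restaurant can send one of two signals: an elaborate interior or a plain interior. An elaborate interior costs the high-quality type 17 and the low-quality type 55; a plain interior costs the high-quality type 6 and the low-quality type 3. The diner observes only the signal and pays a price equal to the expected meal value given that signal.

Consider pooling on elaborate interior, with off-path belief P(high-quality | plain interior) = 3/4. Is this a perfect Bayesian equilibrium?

No

On the equilibrium path (elaborate interior) the diner holds the prior 1/5 and pays 1/5·80 + 4/5·20 = 32. Off-path (plain interior) belief 3/4 gives 3/4·80 + 1/4·20 = 65.
High-quality: elaborate interior gives 32 − 17 = 15; plain interior gives 65 − 6 = 59. Deviates. ✗
Low-quality: elaborate interior gives 32 − 55 = -23; plain interior gives 65 − 3 = 62. Deviates. ✗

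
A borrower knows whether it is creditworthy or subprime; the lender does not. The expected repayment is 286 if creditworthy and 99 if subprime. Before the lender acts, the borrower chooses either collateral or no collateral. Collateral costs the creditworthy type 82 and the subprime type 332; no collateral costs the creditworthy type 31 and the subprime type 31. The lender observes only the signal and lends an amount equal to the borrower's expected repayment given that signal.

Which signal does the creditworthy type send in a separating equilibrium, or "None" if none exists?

Try creditworthy → collateral, subprime → no collateral:
  If types separate, collateral earns payment 286 and no collateral earns 99.
  Creditworthy: collateral gives 286 − 82 = 204; no collateral gives 99 − 31 = 68. No deviation. ✓
  Subprime: no collateral gives 99 − 31 = 68; collateral gives 286 − 332 = -46. No deviation. ✓
Both hold — the creditworthy type sends collateral.

collateral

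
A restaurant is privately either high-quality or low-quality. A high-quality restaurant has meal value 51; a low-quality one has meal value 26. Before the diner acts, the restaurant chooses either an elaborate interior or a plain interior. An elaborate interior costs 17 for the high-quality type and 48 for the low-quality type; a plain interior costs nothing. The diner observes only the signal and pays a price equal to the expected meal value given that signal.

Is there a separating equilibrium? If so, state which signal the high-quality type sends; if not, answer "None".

elaborate interior

Try high-quality → elaborate interior, low-quality → plain interior:
  If types separate, elaborate interior earns payment 51 and plain interior earns 26.
  High-quality: elaborate interior gives 51 − 17 = 34; plain interior gives 26 − 0 = 26. No deviation. ✓
  Low-quality: plain interior gives 26 − 0 = 26; elaborate interior gives 51 − 48 = 3. No deviation. ✓
Both hold — the high-quality type sends elaborate interior.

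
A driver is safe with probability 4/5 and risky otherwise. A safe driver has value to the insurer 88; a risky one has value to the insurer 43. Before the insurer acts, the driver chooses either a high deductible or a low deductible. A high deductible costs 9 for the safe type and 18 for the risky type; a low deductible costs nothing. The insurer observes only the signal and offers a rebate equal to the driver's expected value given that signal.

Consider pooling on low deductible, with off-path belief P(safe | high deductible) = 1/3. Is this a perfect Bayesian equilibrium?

On the equilibrium path (low deductible) the insurer holds the prior 4/5 and pays 4/5·88 + 1/5·43 = 79. Off-path (high deductible) belief 1/3 gives 1/3·88 + 2/3·43 = 58.
Safe: low deductible gives 79 − 0 = 79; high deductible gives 58 − 9 = 49. Stays. ✓
Risky: low deductible gives 79 − 0 = 79; high deductible gives 58 − 18 = 40. Stays. ✓
Beliefs are Bayes-consistent on-path and both types best-respond.

Yes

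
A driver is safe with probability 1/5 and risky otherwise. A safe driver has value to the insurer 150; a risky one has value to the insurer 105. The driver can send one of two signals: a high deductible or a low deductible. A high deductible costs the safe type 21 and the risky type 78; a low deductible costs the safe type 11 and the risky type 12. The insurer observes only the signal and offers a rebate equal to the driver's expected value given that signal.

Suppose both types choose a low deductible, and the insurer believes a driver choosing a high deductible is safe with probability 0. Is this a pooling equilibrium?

Yes

At the pooled signal (low deductible) the insurer holds the prior 1/5 and pays 1/5·150 + 4/5·105 = 114. Off-path (high deductible) belief 0 gives 0·150 + 1·105 = 105.
Safe: low deductible gives 114 − 11 = 103; high deductible gives 105 − 21 = 84. Stays. ✓
Risky: low deductible gives 114 − 12 = 102; high deductible gives 105 − 78 = 27. Stays. ✓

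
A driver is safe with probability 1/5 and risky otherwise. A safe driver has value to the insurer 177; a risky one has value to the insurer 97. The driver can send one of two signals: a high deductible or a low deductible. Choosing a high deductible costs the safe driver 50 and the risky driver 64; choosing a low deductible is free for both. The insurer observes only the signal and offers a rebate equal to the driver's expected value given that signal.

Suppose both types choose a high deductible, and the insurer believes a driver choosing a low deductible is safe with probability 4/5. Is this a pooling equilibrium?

No

At the pooled signal (high deductible) the insurer holds the prior 1/5 and pays 1/5·177 + 4/5·97 = 113. Off-path (low deductible) belief 4/5 gives 4/5·177 + 1/5·97 = 161.
Safe: high deductible gives 113 − 50 = 63; low deductible gives 161 − 0 = 161. Deviates. ✗
Risky: high deductible gives 113 − 64 = 49; low deductible gives 161 − 0 = 161. Deviates. ✗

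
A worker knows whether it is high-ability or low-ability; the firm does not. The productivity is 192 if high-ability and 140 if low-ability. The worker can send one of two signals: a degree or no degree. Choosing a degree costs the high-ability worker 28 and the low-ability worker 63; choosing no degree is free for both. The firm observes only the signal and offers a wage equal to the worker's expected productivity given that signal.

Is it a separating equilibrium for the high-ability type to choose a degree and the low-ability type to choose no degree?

Yes

Under separation the firm infers type exactly: degree → high-ability (pays 192), no degree → low-ability (pays 140).
High-ability: degree gives 192 − 28 = 164; no degree gives 140 − 0 = 140. No deviation. ✓
Low-ability: no degree gives 140 − 0 = 140; degree gives 192 − 63 = 129. No deviation. ✓
Neither type gains from mimicking the other.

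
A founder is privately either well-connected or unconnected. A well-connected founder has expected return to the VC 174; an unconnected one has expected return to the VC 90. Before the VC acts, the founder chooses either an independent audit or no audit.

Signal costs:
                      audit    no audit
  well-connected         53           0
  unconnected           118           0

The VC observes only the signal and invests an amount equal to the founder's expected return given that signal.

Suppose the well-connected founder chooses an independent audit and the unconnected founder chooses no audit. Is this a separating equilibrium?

Under separation the VC infers type exactly: audit → well-connected (pays 174), no audit → unconnected (pays 90).
Well-connected: audit gives 174 − 53 = 121; no audit gives 90 − 0 = 90. No deviation. ✓
Unconnected: no audit gives 90 − 0 = 90; audit gives 174 − 118 = 56. No deviation. ✓
Both incentive constraints hold.

Yes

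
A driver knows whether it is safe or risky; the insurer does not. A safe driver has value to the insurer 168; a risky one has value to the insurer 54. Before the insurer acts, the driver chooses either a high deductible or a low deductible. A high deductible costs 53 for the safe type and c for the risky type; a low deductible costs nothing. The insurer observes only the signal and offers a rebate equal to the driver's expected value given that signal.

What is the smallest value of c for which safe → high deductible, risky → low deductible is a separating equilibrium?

114

Under separation: high deductible → safe (pays 168); low deductible → risky (pays 54).
Safe: 168 − 53 = 115 ≥ 54 − 0 = 54. Holds regardless of c. ✓
Risky: 54 − 0 ≥ 168 − c, so c ≥ 168 − 54 = 114.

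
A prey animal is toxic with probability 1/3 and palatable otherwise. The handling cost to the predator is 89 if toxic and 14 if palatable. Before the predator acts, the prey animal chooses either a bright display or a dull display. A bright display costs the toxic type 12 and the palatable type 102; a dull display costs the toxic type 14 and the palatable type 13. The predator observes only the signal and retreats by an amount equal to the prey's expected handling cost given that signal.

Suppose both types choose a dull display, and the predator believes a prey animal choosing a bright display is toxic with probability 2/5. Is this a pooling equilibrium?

At the pooled signal (dull display) the predator holds the prior 1/3 and pays 1/3·89 + 2/3·14 = 39. Off-path (bright display) belief 2/5 gives 2/5·89 + 3/5·14 = 44.
Toxic: dull display gives 39 − 14 = 25; bright display gives 44 − 12 = 32. Deviates. ✗
Palatable: dull display gives 39 − 13 = 26; bright display gives 44 − 102 = -58. Stays. ✓

No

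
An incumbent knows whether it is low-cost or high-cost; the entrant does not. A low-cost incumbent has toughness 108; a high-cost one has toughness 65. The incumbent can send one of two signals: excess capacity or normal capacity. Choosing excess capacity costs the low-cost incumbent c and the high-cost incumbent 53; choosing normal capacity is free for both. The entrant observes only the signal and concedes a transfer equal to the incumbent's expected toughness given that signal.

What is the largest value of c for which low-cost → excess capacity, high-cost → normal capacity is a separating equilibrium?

43

Under separation: excess capacity → low-cost (pays 108); normal capacity → high-cost (pays 65).
High-cost: 65 − 0 = 65 ≥ 108 − 53 = 55. Holds regardless of c. ✓
Low-cost: 108 − c ≥ 65 − 0, so c ≤ 108 − 65 = 43.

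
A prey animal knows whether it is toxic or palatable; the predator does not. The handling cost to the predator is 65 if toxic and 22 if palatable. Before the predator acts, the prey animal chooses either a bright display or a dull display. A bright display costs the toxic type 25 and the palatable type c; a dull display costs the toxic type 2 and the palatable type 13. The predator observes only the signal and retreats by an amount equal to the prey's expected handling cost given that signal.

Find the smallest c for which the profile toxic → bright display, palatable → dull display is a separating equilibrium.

Under separation: bright display → toxic (pays 65); dull display → palatable (pays 22).
Toxic: 65 − 25 = 40 ≥ 22 − 2 = 20. Holds regardless of c. ✓
Palatable: 22 − 13 ≥ 65 − c, so c ≥ 65 − 9 = 56.

56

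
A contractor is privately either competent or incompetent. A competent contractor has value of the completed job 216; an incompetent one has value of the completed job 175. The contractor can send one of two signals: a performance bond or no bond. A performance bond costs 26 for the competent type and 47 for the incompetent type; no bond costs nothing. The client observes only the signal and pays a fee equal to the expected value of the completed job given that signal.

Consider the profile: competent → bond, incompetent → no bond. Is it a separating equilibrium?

If types separate, bond earns payment 216 and no bond earns 175.
Competent: bond gives 216 − 26 = 190; no bond gives 175 − 0 = 175. No deviation. ✓
Incompetent: no bond gives 175 − 0 = 175; bond gives 216 − 47 = 169. No deviation. ✓
Both incentive constraints hold.

Yes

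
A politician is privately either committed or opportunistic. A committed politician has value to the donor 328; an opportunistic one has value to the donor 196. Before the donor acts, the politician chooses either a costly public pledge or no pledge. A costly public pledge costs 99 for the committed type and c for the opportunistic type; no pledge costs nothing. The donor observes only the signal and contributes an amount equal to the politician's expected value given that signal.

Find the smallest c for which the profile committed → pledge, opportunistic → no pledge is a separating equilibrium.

132

Under separation: pledge → committed (pays 328); no pledge → opportunistic (pays 196).
Committed: 328 − 99 = 229 ≥ 196 − 0 = 196. Holds regardless of c. ✓
Opportunistic: 196 − 0 ≥ 328 − c, so c ≥ 328 − 196 = 132.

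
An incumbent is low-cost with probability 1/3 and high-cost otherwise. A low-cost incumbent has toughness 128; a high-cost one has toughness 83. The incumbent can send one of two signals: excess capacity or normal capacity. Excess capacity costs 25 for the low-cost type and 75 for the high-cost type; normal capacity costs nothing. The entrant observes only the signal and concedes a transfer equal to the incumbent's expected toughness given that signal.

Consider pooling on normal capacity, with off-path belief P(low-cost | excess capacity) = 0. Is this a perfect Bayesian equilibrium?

Yes

At the pooled signal (normal capacity) the entrant holds the prior 1/3 and pays 1/3·128 + 2/3·83 = 98. Off-path (excess capacity) belief 0 gives 0·128 + 1·83 = 83.
Low-cost: normal capacity gives 98 − 0 = 98; excess capacity gives 83 − 25 = 58. Stays. ✓
High-cost: normal capacity gives 98 − 0 = 98; excess capacity gives 83 − 75 = 8. Stays. ✓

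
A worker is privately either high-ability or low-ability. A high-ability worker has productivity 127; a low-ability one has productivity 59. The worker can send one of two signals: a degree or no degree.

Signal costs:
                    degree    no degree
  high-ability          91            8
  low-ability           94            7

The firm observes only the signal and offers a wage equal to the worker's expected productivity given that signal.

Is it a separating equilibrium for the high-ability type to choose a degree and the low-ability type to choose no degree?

No

If types separate, degree earns payment 127 and no degree earns 59.
High-ability: degree gives 127 − 91 = 36; no degree gives 59 − 8 = 51. Would deviate. ✗
Low-ability: no degree gives 59 − 7 = 52; degree gives 127 − 94 = 33. No deviation. ✓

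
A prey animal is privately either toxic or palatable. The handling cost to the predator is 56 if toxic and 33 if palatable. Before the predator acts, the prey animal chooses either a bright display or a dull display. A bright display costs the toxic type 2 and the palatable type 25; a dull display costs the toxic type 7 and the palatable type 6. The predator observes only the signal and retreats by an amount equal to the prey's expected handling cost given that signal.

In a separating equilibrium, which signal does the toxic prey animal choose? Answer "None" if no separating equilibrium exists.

None

Try toxic → bright display, palatable → dull display:
  Under separation the predator infers type exactly: bright display → toxic (pays 56), dull display → palatable (pays 33).
  Toxic: bright display gives 56 − 2 = 54; dull display gives 33 − 7 = 26. No deviation. ✓
  Palatable: dull display gives 33 − 6 = 27; bright display gives 56 − 25 = 31. Would deviate. ✗
Try toxic → dull display, palatable → bright display:
  Under separation the predator infers type exactly: dull display → toxic (pays 56), bright display → palatable (pays 33).
  Toxic: dull display gives 56 − 7 = 49; bright display gives 33 − 2 = 31. No deviation. ✓
  Palatable: bright display gives 33 − 25 = 8; dull display gives 56 − 6 = 50. Would deviate. ✗
Neither assignment is incentive-compatible.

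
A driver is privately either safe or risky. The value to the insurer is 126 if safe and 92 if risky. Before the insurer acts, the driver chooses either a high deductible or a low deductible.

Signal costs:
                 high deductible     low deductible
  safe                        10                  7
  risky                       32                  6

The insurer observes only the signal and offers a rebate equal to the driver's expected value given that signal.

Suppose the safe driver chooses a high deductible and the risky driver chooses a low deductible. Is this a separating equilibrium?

No

If types separate, high deductible earns payment 126 and low deductible earns 92.
Safe: high deductible gives 126 − 10 = 116; low deductible gives 92 − 7 = 85. No deviation. ✓
Risky: low deductible gives 92 − 6 = 86; high deductible gives 126 − 32 = 94. Would deviate. ✗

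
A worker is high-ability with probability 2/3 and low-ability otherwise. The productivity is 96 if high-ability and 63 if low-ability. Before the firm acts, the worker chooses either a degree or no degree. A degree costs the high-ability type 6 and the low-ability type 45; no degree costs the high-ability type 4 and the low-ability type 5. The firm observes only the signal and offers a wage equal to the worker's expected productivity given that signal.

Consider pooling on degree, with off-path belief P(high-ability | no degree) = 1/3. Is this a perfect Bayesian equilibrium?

No

On the equilibrium path (degree) the firm holds the prior 2/3 and pays 2/3·96 + 1/3·63 = 85. Off-path (no degree) belief 1/3 gives 1/3·96 + 2/3·63 = 74.
High-ability: degree gives 85 − 6 = 79; no degree gives 74 − 4 = 70. Stays. ✓
Low-ability: degree gives 85 − 45 = 40; no degree gives 74 − 5 = 69. Deviates. ✗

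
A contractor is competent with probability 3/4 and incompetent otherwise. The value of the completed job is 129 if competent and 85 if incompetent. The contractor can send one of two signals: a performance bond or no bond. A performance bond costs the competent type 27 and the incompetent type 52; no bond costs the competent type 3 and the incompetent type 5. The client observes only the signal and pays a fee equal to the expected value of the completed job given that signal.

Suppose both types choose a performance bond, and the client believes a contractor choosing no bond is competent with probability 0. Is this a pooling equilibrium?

No

At the pooled signal (bond) the client holds the prior 3/4 and pays 3/4·129 + 1/4·85 = 118. Off-path (no bond) belief 0 gives 0·129 + 1·85 = 85.
Competent: bond gives 118 − 27 = 91; no bond gives 85 − 3 = 82. Stays. ✓
Incompetent: bond gives 118 − 52 = 66; no bond gives 85 − 5 = 80. Deviates. ✗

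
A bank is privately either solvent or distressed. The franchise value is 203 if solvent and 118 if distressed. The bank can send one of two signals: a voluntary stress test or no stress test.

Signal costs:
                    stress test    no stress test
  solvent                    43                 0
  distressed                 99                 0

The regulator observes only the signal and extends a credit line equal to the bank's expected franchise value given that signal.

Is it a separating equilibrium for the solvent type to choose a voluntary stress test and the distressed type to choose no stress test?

Yes

If types separate, stress test earns payment 203 and no stress test earns 118.
Solvent: stress test gives 203 − 43 = 160; no stress test gives 118 − 0 = 118. No deviation. ✓
Distressed: no stress test gives 118 − 0 = 118; stress test gives 203 − 99 = 104. No deviation. ✓
Both incentive constraints hold.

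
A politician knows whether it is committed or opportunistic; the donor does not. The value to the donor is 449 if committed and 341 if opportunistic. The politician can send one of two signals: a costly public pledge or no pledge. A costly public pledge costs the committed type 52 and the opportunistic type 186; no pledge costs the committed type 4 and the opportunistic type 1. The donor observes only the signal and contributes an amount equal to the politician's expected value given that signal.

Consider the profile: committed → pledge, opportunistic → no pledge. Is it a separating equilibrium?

Under separation the donor infers type exactly: pledge → committed (pays 449), no pledge → opportunistic (pays 341).
Committed: pledge gives 449 − 52 = 397; no pledge gives 341 − 4 = 337. No deviation. ✓
Opportunistic: no pledge gives 341 − 1 = 340; pledge gives 449 − 186 = 263. No deviation. ✓
Neither type gains from mimicking the other.

Yes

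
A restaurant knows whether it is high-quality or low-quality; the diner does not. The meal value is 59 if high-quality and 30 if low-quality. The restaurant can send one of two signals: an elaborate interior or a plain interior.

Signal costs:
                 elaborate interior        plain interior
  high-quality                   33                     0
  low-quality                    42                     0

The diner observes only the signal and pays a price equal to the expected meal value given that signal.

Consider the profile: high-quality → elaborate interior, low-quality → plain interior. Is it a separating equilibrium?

Under separation the diner infers type exactly: elaborate interior → high-quality (pays 59), plain interior → low-quality (pays 30).
High-quality: elaborate interior gives 59 − 33 = 26; plain interior gives 30 − 0 = 30. Would deviate. ✗
Low-quality: plain interior gives 30 − 0 = 30; elaborate interior gives 59 − 42 = 17. No deviation. ✓

No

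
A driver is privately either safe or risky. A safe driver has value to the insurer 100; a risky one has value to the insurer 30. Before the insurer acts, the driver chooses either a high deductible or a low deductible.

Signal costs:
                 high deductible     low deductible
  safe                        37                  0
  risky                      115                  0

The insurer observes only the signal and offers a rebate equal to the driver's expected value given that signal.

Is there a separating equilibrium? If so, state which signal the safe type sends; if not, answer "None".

Try safe → high deductible, risky → low deductible:
  Under separation the insurer infers type exactly: high deductible → safe (pays 100), low deductible → risky (pays 30).
  Safe: high deductible gives 100 − 37 = 63; low deductible gives 30 − 0 = 30. No deviation. ✓
  Risky: low deductible gives 30 − 0 = 30; high deductible gives 100 − 115 = -15. No deviation. ✓
Both hold — the safe type sends high deductible.

high deductible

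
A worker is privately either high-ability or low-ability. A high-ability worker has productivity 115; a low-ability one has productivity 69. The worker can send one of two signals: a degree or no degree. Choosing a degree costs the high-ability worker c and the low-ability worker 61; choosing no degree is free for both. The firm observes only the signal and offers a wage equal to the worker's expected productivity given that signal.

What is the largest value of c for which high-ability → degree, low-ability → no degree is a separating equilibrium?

46

Under separation: degree → high-ability (pays 115); no degree → low-ability (pays 69).
Low-ability: 69 − 0 = 69 ≥ 115 − 61 = 54. Holds regardless of c. ✓
High-ability: 115 − c ≥ 69 − 0, so c ≤ 115 − 69 = 46.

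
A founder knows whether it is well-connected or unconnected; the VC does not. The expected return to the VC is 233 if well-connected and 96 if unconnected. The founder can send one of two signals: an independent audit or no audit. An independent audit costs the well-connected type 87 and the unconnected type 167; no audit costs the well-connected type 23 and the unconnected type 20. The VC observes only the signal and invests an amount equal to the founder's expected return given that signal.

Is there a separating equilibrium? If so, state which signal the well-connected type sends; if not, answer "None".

Try well-connected → audit, unconnected → no audit:
  If types separate, audit earns payment 233 and no audit earns 96.
  Well-connected: audit gives 233 − 87 = 146; no audit gives 96 − 23 = 73. No deviation. ✓
  Unconnected: no audit gives 96 − 20 = 76; audit gives 233 − 167 = 66. No deviation. ✓
Both hold — the well-connected type sends audit.

audit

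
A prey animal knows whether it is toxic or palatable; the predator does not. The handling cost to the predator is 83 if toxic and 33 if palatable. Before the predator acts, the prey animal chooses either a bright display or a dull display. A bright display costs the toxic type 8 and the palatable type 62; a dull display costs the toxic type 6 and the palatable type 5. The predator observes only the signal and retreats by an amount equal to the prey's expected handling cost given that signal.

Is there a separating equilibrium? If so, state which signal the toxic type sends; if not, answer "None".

Try toxic → bright display, palatable → dull display:
  If types separate, bright display earns payment 83 and dull display earns 33.
  Toxic: bright display gives 83 − 8 = 75; dull display gives 33 − 6 = 27. No deviation. ✓
  Palatable: dull display gives 33 − 5 = 28; bright display gives 83 − 62 = 21. No deviation. ✓
Both hold — the toxic type sends bright display.

bright display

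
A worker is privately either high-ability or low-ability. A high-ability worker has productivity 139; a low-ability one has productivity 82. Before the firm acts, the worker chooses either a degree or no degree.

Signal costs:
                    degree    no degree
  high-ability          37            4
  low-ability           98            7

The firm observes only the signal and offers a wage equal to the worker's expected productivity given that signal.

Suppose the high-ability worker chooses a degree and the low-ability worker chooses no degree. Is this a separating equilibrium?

Yes

If types separate, degree earns payment 139 and no degree earns 82.
High-ability: degree gives 139 − 37 = 102; no degree gives 82 − 4 = 78. No deviation. ✓
Low-ability: no degree gives 82 − 7 = 75; degree gives 139 − 98 = 41. No deviation. ✓
Neither type gains from mimicking the other.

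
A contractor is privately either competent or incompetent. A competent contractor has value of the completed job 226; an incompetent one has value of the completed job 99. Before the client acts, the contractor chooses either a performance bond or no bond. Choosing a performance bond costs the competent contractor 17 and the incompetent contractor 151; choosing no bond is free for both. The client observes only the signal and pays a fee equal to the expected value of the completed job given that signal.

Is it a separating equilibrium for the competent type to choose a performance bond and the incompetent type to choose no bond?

Under separation the client infers type exactly: bond → competent (pays 226), no bond → incompetent (pays 99).
Competent: bond gives 226 − 17 = 209; no bond gives 99 − 0 = 99. No deviation. ✓
Incompetent: no bond gives 99 − 0 = 99; bond gives 226 − 151 = 75. No deviation. ✓
Both incentive constraints hold.

Yes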